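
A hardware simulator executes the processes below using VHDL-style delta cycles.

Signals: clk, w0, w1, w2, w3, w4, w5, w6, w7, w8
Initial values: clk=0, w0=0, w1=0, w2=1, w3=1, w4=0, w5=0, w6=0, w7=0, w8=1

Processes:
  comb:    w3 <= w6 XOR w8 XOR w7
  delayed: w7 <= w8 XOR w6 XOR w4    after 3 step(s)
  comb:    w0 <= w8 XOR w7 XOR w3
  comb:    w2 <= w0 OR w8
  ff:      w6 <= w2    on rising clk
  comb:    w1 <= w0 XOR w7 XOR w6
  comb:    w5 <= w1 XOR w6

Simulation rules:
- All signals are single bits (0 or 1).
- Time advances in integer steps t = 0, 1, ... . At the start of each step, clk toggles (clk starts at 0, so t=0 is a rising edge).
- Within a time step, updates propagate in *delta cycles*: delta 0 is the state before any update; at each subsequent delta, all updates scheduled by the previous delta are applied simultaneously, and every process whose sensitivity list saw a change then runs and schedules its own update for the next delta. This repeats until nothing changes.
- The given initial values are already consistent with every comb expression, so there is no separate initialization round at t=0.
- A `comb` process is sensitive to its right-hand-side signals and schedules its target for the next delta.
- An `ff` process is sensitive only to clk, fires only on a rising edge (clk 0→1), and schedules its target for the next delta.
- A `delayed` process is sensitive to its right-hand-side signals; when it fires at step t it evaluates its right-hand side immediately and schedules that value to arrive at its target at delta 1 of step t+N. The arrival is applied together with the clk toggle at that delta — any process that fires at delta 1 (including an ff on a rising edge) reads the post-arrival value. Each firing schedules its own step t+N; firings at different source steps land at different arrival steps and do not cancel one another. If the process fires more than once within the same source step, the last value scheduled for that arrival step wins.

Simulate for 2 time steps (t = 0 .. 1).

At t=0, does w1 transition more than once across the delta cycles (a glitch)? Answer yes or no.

yes

t0.Δ0 w4=0 w6=0 w0=0 w1=0 clk=0 w5=0 w7=0 w2=1 w3=1 w8=1
t0.Δ1 w4=0 w6=0 w0=0 w1=0 clk=1 w5=0 w7=0 w2=1 w3=1 w8=1
t0.Δ2 w4=0 w6=1 w0=0 w1=0 clk=1 w5=0 w7=0 w2=1 w3=1 w8=1
t0.Δ3 w4=0 w6=1 w0=0 w1=1 clk=1 w5=1 w7=0 w2=1 w3=0 w8=1
t0.Δ4 w4=0 w6=1 w0=1 w1=1 clk=1 w5=0 w7=0 w2=1 w3=0 w8=1
t0.Δ5 w4=0 w6=1 w0=1 w1=0 clk=1 w5=0 w7=0 w2=1 w3=0 w8=1
t0.Δ6 w4=0 w6=1 w0=1 w1=0 clk=1 w5=1 w7=0 w2=1 w3=0 w8=1
t1.Δ0 w4=0 w6=1 w0=1 w1=0 clk=1 w5=1 w7=0 w2=1 w3=0 w8=1
t1.Δ1 w4=0 w6=1 w0=1 w1=0 clk=0 w5=1 w7=0 w2=1 w3=0 w8=1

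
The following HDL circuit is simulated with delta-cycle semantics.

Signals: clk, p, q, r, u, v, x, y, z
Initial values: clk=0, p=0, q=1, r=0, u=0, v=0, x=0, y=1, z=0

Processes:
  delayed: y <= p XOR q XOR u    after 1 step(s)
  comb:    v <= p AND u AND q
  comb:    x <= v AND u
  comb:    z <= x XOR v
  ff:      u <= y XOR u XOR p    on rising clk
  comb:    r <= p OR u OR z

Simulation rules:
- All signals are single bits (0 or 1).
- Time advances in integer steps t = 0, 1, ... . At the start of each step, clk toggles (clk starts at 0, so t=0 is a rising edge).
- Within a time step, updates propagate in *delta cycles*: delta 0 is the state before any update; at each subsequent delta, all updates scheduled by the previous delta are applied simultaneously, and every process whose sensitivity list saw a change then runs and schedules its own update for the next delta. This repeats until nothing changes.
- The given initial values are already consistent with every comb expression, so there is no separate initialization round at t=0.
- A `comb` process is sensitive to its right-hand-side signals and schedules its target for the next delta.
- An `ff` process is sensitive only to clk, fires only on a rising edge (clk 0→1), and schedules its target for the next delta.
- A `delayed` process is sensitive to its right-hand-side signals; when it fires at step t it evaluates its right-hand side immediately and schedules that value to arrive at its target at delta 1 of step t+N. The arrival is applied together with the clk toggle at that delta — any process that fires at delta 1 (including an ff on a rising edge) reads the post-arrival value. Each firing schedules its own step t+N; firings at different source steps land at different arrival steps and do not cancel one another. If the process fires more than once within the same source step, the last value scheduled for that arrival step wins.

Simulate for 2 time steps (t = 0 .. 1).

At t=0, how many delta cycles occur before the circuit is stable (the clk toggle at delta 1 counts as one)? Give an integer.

t=0 Δ0: y=1 p=0 x=0 clk=0 r=0 z=0 v=0 q=1 u=0
  Δ1: clk:0→1
  Δ2: u:0→1
  Δ3: r:0→1
  (3Δ to stable)
t=1 Δ0: y=1 p=0 x=0 clk=1 r=1 z=0 v=0 q=1 u=1
  Δ1: y:1→0, clk:1→0
  (1Δ to stable)

3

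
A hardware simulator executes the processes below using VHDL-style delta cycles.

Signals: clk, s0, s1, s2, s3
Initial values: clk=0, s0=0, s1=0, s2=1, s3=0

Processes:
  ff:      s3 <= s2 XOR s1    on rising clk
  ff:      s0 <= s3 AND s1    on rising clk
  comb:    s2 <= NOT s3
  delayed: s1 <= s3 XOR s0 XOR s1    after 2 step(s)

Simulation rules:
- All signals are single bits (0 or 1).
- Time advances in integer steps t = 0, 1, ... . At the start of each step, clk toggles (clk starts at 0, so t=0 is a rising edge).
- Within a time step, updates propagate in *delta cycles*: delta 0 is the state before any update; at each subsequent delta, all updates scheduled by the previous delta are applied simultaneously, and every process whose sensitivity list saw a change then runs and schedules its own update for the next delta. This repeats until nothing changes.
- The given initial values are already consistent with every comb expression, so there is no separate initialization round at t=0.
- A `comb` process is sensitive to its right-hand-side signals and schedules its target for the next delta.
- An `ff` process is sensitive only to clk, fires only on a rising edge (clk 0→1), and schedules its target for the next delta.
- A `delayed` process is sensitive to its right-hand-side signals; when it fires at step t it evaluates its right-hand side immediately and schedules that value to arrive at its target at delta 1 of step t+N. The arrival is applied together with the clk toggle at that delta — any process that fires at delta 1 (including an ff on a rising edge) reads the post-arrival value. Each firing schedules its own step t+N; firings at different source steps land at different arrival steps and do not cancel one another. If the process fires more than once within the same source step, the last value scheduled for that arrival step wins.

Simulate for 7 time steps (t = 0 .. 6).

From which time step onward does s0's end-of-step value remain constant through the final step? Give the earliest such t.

2

[bits: s1,clk,s0,s2,s3]
t=0: Δ0=00010 Δ1=01010 Δ2=01011 Δ3=01001 | 3Δ
t=1: Δ0=01001 Δ1=00001 | 1Δ
t=2: Δ0=00001 Δ1=11001 Δ2=11101 | 2Δ
t=3: Δ0=11101 Δ1=10101 | 1Δ
t=4: Δ0=10101 Δ1=11101 | 1Δ
t=5: Δ0=11101 Δ1=10101 | 1Δ
t=6: Δ0=10101 Δ1=11101 | 1Δ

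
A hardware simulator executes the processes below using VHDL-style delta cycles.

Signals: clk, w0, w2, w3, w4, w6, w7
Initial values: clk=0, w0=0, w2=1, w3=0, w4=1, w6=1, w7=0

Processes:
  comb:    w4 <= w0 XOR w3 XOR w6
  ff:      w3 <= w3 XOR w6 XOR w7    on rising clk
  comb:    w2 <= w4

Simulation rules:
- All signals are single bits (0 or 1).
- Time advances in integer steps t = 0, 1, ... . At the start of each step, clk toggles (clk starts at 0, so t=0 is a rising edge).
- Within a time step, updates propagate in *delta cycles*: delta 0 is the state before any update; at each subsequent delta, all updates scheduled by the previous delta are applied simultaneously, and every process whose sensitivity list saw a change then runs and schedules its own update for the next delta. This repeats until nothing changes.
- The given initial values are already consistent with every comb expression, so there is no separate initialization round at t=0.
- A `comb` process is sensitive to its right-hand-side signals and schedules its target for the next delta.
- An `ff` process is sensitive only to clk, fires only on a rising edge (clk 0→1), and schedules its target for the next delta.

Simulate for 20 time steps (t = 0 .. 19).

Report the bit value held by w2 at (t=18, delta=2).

0

[bits: w0,w2,w6,w3,w7,w4,clk]
t=0: Δ0=0110010 Δ1=0110011 Δ2=0111011 Δ3=0111001 Δ4=0011001 | 4Δ
t=1: Δ0=0011001 Δ1=0011000 | 1Δ
t=2: Δ0=0011000 Δ1=0011001 Δ2=0010001 Δ3=0010011 Δ4=0110011 | 4Δ
t=3: Δ0=0110011 Δ1=0110010 | 1Δ
t=4: Δ0=0110010 Δ1=0110011 Δ2=0111011 Δ3=0111001 Δ4=0011001 | 4Δ
t=5: Δ0=0011001 Δ1=0011000 | 1Δ
t=6: Δ0=0011000 Δ1=0011001 Δ2=0010001 Δ3=0010011 Δ4=0110011 | 4Δ
t=7: Δ0=0110011 Δ1=0110010 | 1Δ
t=8: Δ0=0110010 Δ1=0110011 Δ2=0111011 Δ3=0111001 Δ4=0011001 | 4Δ
t=9: Δ0=0011001 Δ1=0011000 | 1Δ
t=10: Δ0=0011000 Δ1=0011001 Δ2=0010001 Δ3=0010011 Δ4=0110011 | 4Δ
t=11: Δ0=0110011 Δ1=0110010 | 1Δ
t=12: Δ0=0110010 Δ1=0110011 Δ2=0111011 Δ3=0111001 Δ4=0011001 | 4Δ
t=13: Δ0=0011001 Δ1=0011000 | 1Δ
t=14: Δ0=0011000 Δ1=0011001 Δ2=0010001 Δ3=0010011 Δ4=0110011 | 4Δ
t=15: Δ0=0110011 Δ1=0110010 | 1Δ
t=16: Δ0=0110010 Δ1=0110011 Δ2=0111011 Δ3=0111001 Δ4=0011001 | 4Δ
t=17: Δ0=0011001 Δ1=0011000 | 1Δ
t=18: Δ0=0011000 Δ1=0011001 Δ2=0010001 Δ3=0010011 Δ4=0110011 | 4Δ
t=19: Δ0=0110011 Δ1=0110010 | 1Δ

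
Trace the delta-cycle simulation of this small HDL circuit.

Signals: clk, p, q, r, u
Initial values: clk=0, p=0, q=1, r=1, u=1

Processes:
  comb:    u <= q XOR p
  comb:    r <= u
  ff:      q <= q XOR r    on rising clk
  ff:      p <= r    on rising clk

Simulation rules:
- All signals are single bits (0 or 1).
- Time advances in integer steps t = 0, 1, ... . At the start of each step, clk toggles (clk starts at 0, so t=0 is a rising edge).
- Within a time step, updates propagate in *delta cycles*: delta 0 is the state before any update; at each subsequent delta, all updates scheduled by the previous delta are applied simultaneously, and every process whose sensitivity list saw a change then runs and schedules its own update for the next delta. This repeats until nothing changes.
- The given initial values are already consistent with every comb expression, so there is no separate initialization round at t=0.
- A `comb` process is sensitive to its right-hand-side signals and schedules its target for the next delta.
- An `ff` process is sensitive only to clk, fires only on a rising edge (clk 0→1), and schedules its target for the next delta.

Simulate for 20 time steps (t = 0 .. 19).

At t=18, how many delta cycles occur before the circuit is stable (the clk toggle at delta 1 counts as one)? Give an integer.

2

t=0 Δ0: p=0 u=1 clk=0 q=1 r=1
  Δ1: clk:0→1
  Δ2: p:0→1, q:1→0
  (2Δ to stable)
t=1 Δ0: p=1 u=1 clk=1 q=0 r=1
  Δ1: clk:1→0
  (1Δ to stable)
t=2 Δ0: p=1 u=1 clk=0 q=0 r=1
  Δ1: clk:0→1
  Δ2: q:0→1
  Δ3: u:1→0
  Δ4: r:1→0
  (4Δ to stable)
t=3 Δ0: p=1 u=0 clk=1 q=1 r=0
  Δ1: clk:1→0
  (1Δ to stable)
t=4 Δ0: p=1 u=0 clk=0 q=1 r=0
  Δ1: clk:0→1
  Δ2: p:1→0
  Δ3: u:0→1
  Δ4: r:0→1
  (4Δ to stable)
t=5 Δ0: p=0 u=1 clk=1 q=1 r=1
  Δ1: clk:1→0
  (1Δ to stable)
t=6 Δ0: p=0 u=1 clk=0 q=1 r=1
  Δ1: clk:0→1
  Δ2: p:0→1, q:1→0
  (2Δ to stable)
t=7 Δ0: p=1 u=1 clk=1 q=0 r=1
  Δ1: clk:1→0
  (1Δ to stable)
t=8 Δ0: p=1 u=1 clk=0 q=0 r=1
  Δ1: clk:0→1
  Δ2: q:0→1
  Δ3: u:1→0
  Δ4: r:1→0
  (4Δ to stable)
t=9 Δ0: p=1 u=0 clk=1 q=1 r=0
  Δ1: clk:1→0
  (1Δ to stable)
t=10 Δ0: p=1 u=0 clk=0 q=1 r=0
  Δ1: clk:0→1
  Δ2: p:1→0
  Δ3: u:0→1
  Δ4: r:0→1
  (4Δ to stable)
t=11 Δ0: p=0 u=1 clk=1 q=1 r=1
  Δ1: clk:1→0
  (1Δ to stable)
t=12 Δ0: p=0 u=1 clk=0 q=1 r=1
  Δ1: clk:0→1
  Δ2: p:0→1, q:1→0
  (2Δ to stable)
t=13 Δ0: p=1 u=1 clk=1 q=0 r=1
  Δ1: clk:1→0
  (1Δ to stable)
t=14 Δ0: p=1 u=1 clk=0 q=0 r=1
  Δ1: clk:0→1
  Δ2: q:0→1
  Δ3: u:1→0
  Δ4: r:1→0
  (4Δ to stable)
t=15 Δ0: p=1 u=0 clk=1 q=1 r=0
  Δ1: clk:1→0
  (1Δ to stable)
t=16 Δ0: p=1 u=0 clk=0 q=1 r=0
  Δ1: clk:0→1
  Δ2: p:1→0
  Δ3: u:0→1
  Δ4: r:0→1
  (4Δ to stable)
t=17 Δ0: p=0 u=1 clk=1 q=1 r=1
  Δ1: clk:1→0
  (1Δ to stable)
t=18 Δ0: p=0 u=1 clk=0 q=1 r=1
  Δ1: clk:0→1
  Δ2: p:0→1, q:1→0
  (2Δ to stable)
t=19 Δ0: p=1 u=1 clk=1 q=0 r=1
  Δ1: clk:1→0
  (1Δ to stable)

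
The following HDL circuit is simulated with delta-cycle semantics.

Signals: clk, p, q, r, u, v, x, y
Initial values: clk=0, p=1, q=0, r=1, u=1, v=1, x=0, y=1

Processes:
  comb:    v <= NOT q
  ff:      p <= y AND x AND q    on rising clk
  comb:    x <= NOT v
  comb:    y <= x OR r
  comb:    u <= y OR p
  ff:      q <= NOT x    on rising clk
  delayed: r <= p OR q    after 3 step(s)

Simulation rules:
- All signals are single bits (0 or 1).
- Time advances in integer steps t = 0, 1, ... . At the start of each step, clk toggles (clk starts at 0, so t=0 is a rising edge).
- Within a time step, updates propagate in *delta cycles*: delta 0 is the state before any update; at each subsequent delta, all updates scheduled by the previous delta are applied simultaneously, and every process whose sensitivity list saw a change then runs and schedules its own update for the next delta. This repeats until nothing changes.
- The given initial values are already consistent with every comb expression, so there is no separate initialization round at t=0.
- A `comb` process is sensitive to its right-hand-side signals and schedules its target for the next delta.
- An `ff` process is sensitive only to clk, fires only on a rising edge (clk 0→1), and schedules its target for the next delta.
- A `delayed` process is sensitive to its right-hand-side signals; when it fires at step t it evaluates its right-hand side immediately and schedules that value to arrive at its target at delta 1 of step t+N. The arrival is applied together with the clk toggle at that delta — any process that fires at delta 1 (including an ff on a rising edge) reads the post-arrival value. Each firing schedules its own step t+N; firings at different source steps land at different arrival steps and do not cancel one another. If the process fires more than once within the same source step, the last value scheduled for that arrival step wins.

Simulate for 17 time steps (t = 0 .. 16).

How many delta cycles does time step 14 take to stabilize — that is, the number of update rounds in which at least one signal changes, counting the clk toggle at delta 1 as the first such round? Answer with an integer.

4

t=0 Δ0: v=1 r=1 x=0 u=1 q=0 clk=0 y=1 p=1
  Δ1: clk:0→1
  Δ2: q:0→1, p:1→0
  Δ3: v:1→0
  Δ4: x:0→1
  (4Δ to stable)
t=1 Δ0: v=0 r=1 x=1 u=1 q=1 clk=1 y=1 p=0
  Δ1: clk:1→0
  (1Δ to stable)
t=2 Δ0: v=0 r=1 x=1 u=1 q=1 clk=0 y=1 p=0
  Δ1: clk:0→1
  Δ2: q:1→0, p:0→1
  Δ3: v:0→1
  Δ4: x:1→0
  (4Δ to stable)
t=3 Δ0: v=1 r=1 x=0 u=1 q=0 clk=1 y=1 p=1
  Δ1: clk:1→0
  (1Δ to stable)
t=4 Δ0: v=1 r=1 x=0 u=1 q=0 clk=0 y=1 p=1
  Δ1: clk:0→1
  Δ2: q:0→1, p:1→0
  Δ3: v:1→0
  Δ4: x:0→1
  (4Δ to stable)
t=5 Δ0: v=0 r=1 x=1 u=1 q=1 clk=1 y=1 p=0
  Δ1: clk:1→0
  (1Δ to stable)
t=6 Δ0: v=0 r=1 x=1 u=1 q=1 clk=0 y=1 p=0
  Δ1: clk:0→1
  Δ2: q:1→0, p:0→1
  Δ3: v:0→1
  Δ4: x:1→0
  (4Δ to stable)
t=7 Δ0: v=1 r=1 x=0 u=1 q=0 clk=1 y=1 p=1
  Δ1: clk:1→0
  (1Δ to stable)
t=8 Δ0: v=1 r=1 x=0 u=1 q=0 clk=0 y=1 p=1
  Δ1: clk:0→1
  Δ2: q:0→1, p:1→0
  Δ3: v:1→0
  Δ4: x:0→1
  (4Δ to stable)
t=9 Δ0: v=0 r=1 x=1 u=1 q=1 clk=1 y=1 p=0
  Δ1: clk:1→0
  (1Δ to stable)
t=10 Δ0: v=0 r=1 x=1 u=1 q=1 clk=0 y=1 p=0
  Δ1: clk:0→1
  Δ2: q:1→0, p:0→1
  Δ3: v:0→1
  Δ4: x:1→0
  (4Δ to stable)
t=11 Δ0: v=1 r=1 x=0 u=1 q=0 clk=1 y=1 p=1
  Δ1: clk:1→0
  (1Δ to stable)
t=12 Δ0: v=1 r=1 x=0 u=1 q=0 clk=0 y=1 p=1
  Δ1: clk:0→1
  Δ2: q:0→1, p:1→0
  Δ3: v:1→0
  Δ4: x:0→1
  (4Δ to stable)
t=13 Δ0: v=0 r=1 x=1 u=1 q=1 clk=1 y=1 p=0
  Δ1: clk:1→0
  (1Δ to stable)
t=14 Δ0: v=0 r=1 x=1 u=1 q=1 clk=0 y=1 p=0
  Δ1: clk:0→1
  Δ2: q:1→0, p:0→1
  Δ3: v:0→1
  Δ4: x:1→0
  (4Δ to stable)
t=15 Δ0: v=1 r=1 x=0 u=1 q=0 clk=1 y=1 p=1
  Δ1: clk:1→0
  (1Δ to stable)
t=16 Δ0: v=1 r=1 x=0 u=1 q=0 clk=0 y=1 p=1
  Δ1: clk:0→1
  Δ2: q:0→1, p:1→0
  Δ3: v:1→0
  Δ4: x:0→1
  (4Δ to stable)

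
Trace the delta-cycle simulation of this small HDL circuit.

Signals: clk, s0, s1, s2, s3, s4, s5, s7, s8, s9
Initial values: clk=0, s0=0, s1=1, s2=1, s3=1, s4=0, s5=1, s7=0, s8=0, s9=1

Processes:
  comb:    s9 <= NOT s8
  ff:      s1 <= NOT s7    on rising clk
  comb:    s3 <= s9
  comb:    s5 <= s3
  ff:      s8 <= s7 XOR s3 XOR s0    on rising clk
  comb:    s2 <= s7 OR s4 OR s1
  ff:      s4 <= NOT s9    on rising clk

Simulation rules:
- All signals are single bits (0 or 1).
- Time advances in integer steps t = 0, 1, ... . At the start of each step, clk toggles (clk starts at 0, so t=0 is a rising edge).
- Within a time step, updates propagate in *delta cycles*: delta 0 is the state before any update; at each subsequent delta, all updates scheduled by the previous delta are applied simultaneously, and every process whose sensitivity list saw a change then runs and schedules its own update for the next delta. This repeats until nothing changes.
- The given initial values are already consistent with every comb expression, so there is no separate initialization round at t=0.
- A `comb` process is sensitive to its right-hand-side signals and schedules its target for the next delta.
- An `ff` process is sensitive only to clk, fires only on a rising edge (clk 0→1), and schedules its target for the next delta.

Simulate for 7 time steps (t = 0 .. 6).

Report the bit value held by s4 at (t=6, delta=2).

t0.Δ0 s7=0 s4=0 s3=1 s8=0 s0=0 s2=1 clk=0 s1=1 s9=1 s5=1
t0.Δ1 s7=0 s4=0 s3=1 s8=0 s0=0 s2=1 clk=1 s1=1 s9=1 s5=1
t0.Δ2 s7=0 s4=0 s3=1 s8=1 s0=0 s2=1 clk=1 s1=1 s9=1 s5=1
t0.Δ3 s7=0 s4=0 s3=1 s8=1 s0=0 s2=1 clk=1 s1=1 s9=0 s5=1
t0.Δ4 s7=0 s4=0 s3=0 s8=1 s0=0 s2=1 clk=1 s1=1 s9=0 s5=1
t0.Δ5 s7=0 s4=0 s3=0 s8=1 s0=0 s2=1 clk=1 s1=1 s9=0 s5=0
t1.Δ0 s7=0 s4=0 s3=0 s8=1 s0=0 s2=1 clk=1 s1=1 s9=0 s5=0
t1.Δ1 s7=0 s4=0 s3=0 s8=1 s0=0 s2=1 clk=0 s1=1 s9=0 s5=0
t2.Δ0 s7=0 s4=0 s3=0 s8=1 s0=0 s2=1 clk=0 s1=1 s9=0 s5=0
t2.Δ1 s7=0 s4=0 s3=0 s8=1 s0=0 s2=1 clk=1 s1=1 s9=0 s5=0
t2.Δ2 s7=0 s4=1 s3=0 s8=0 s0=0 s2=1 clk=1 s1=1 s9=0 s5=0
t2.Δ3 s7=0 s4=1 s3=0 s8=0 s0=0 s2=1 clk=1 s1=1 s9=1 s5=0
t2.Δ4 s7=0 s4=1 s3=1 s8=0 s0=0 s2=1 clk=1 s1=1 s9=1 s5=0
t2.Δ5 s7=0 s4=1 s3=1 s8=0 s0=0 s2=1 clk=1 s1=1 s9=1 s5=1
t3.Δ0 s7=0 s4=1 s3=1 s8=0 s0=0 s2=1 clk=1 s1=1 s9=1 s5=1
t3.Δ1 s7=0 s4=1 s3=1 s8=0 s0=0 s2=1 clk=0 s1=1 s9=1 s5=1
t4.Δ0 s7=0 s4=1 s3=1 s8=0 s0=0 s2=1 clk=0 s1=1 s9=1 s5=1
t4.Δ1 s7=0 s4=1 s3=1 s8=0 s0=0 s2=1 clk=1 s1=1 s9=1 s5=1
t4.Δ2 s7=0 s4=0 s3=1 s8=1 s0=0 s2=1 clk=1 s1=1 s9=1 s5=1
t4.Δ3 s7=0 s4=0 s3=1 s8=1 s0=0 s2=1 clk=1 s1=1 s9=0 s5=1
t4.Δ4 s7=0 s4=0 s3=0 s8=1 s0=0 s2=1 clk=1 s1=1 s9=0 s5=1
t4.Δ5 s7=0 s4=0 s3=0 s8=1 s0=0 s2=1 clk=1 s1=1 s9=0 s5=0
t5.Δ0 s7=0 s4=0 s3=0 s8=1 s0=0 s2=1 clk=1 s1=1 s9=0 s5=0
t5.Δ1 s7=0 s4=0 s3=0 s8=1 s0=0 s2=1 clk=0 s1=1 s9=0 s5=0
t6.Δ0 s7=0 s4=0 s3=0 s8=1 s0=0 s2=1 clk=0 s1=1 s9=0 s5=0
t6.Δ1 s7=0 s4=0 s3=0 s8=1 s0=0 s2=1 clk=1 s1=1 s9=0 s5=0
t6.Δ2 s7=0 s4=1 s3=0 s8=0 s0=0 s2=1 clk=1 s1=1 s9=0 s5=0
t6.Δ3 s7=0 s4=1 s3=0 s8=0 s0=0 s2=1 clk=1 s1=1 s9=1 s5=0
t6.Δ4 s7=0 s4=1 s3=1 s8=0 s0=0 s2=1 clk=1 s1=1 s9=1 s5=0
t6.Δ5 s7=0 s4=1 s3=1 s8=0 s0=0 s2=1 clk=1 s1=1 s9=1 s5=1

1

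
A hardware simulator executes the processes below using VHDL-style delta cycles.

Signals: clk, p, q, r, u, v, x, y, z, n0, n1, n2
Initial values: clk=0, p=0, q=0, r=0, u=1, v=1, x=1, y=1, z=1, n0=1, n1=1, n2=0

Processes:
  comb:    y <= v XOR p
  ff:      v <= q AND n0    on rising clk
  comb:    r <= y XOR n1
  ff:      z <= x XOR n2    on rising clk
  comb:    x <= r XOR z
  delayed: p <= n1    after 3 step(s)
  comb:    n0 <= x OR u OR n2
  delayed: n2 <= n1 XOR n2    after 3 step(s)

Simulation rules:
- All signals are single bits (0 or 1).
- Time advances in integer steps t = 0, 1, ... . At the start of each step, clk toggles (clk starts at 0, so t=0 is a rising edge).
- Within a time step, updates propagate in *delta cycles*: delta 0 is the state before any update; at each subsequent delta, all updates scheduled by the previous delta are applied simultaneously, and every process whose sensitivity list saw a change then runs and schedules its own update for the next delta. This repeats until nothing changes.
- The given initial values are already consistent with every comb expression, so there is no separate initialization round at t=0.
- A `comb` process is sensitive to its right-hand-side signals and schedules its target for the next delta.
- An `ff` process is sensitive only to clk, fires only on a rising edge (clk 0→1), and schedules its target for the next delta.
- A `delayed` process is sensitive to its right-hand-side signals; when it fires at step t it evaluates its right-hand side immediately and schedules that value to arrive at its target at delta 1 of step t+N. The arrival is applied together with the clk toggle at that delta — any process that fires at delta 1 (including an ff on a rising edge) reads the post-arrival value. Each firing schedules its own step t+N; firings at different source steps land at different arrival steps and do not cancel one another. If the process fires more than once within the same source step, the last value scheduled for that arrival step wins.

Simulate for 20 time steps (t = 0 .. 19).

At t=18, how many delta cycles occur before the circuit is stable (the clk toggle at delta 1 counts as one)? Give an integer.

3

[bits: n0,u,y,z,v,n1,q,p,n2,clk,x,r]
t=0: Δ0=111111000010 Δ1=111111000110 Δ2=111101000110 Δ3=110101000110 Δ4=110101000111 Δ5=110101000101 | 5Δ
t=1: Δ0=110101000101 Δ1=110101000001 | 1Δ
t=2: Δ0=110101000001 Δ1=110101000101 Δ2=110001000101 Δ3=110001000111 | 3Δ
t=3: Δ0=110001000111 Δ1=110001000011 | 1Δ
t=4: Δ0=110001000011 Δ1=110001000111 Δ2=110101000111 Δ3=110101000101 | 3Δ
t=5: Δ0=110101000101 Δ1=110101000001 | 1Δ
t=6: Δ0=110101000001 Δ1=110101000101 Δ2=110001000101 Δ3=110001000111 | 3Δ
t=7: Δ0=110001000111 Δ1=110001000011 | 1Δ
t=8: Δ0=110001000011 Δ1=110001000111 Δ2=110101000111 Δ3=110101000101 | 3Δ
t=9: Δ0=110101000101 Δ1=110101000001 | 1Δ
t=10: Δ0=110101000001 Δ1=110101000101 Δ2=110001000101 Δ3=110001000111 | 3Δ
t=11: Δ0=110001000111 Δ1=110001000011 | 1Δ
t=12: Δ0=110001000011 Δ1=110001000111 Δ2=110101000111 Δ3=110101000101 | 3Δ
t=13: Δ0=110101000101 Δ1=110101000001 | 1Δ
t=14: Δ0=110101000001 Δ1=110101000101 Δ2=110001000101 Δ3=110001000111 | 3Δ
t=15: Δ0=110001000111 Δ1=110001000011 | 1Δ
t=16: Δ0=110001000011 Δ1=110001000111 Δ2=110101000111 Δ3=110101000101 | 3Δ
t=17: Δ0=110101000101 Δ1=110101000001 | 1Δ
t=18: Δ0=110101000001 Δ1=110101000101 Δ2=110001000101 Δ3=110001000111 | 3Δ
t=19: Δ0=110001000111 Δ1=110001000011 | 1Δ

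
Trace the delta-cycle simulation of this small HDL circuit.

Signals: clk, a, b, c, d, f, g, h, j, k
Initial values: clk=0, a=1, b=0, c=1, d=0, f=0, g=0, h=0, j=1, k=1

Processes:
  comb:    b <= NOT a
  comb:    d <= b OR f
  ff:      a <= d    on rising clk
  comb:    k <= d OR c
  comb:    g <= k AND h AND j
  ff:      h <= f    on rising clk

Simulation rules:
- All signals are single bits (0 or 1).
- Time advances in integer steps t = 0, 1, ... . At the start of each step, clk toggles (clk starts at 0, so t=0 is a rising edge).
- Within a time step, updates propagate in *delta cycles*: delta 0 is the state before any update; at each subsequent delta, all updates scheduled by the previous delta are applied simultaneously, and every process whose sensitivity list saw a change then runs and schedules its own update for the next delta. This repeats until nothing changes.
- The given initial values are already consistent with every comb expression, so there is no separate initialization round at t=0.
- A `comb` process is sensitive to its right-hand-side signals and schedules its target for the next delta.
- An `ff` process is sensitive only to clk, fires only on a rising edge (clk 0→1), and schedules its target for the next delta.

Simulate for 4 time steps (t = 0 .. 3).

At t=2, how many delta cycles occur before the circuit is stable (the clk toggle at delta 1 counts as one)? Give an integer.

4

t0.Δ0 h=0 b=0 j=1 d=0 f=0 a=1 g=0 c=1 clk=0 k=1
t0.Δ1 h=0 b=0 j=1 d=0 f=0 a=1 g=0 c=1 clk=1 k=1
t0.Δ2 h=0 b=0 j=1 d=0 f=0 a=0 g=0 c=1 clk=1 k=1
t0.Δ3 h=0 b=1 j=1 d=0 f=0 a=0 g=0 c=1 clk=1 k=1
t0.Δ4 h=0 b=1 j=1 d=1 f=0 a=0 g=0 c=1 clk=1 k=1
t1.Δ0 h=0 b=1 j=1 d=1 f=0 a=0 g=0 c=1 clk=1 k=1
t1.Δ1 h=0 b=1 j=1 d=1 f=0 a=0 g=0 c=1 clk=0 k=1
t2.Δ0 h=0 b=1 j=1 d=1 f=0 a=0 g=0 c=1 clk=0 k=1
t2.Δ1 h=0 b=1 j=1 d=1 f=0 a=0 g=0 c=1 clk=1 k=1
t2.Δ2 h=0 b=1 j=1 d=1 f=0 a=1 g=0 c=1 clk=1 k=1
t2.Δ3 h=0 b=0 j=1 d=1 f=0 a=1 g=0 c=1 clk=1 k=1
t2.Δ4 h=0 b=0 j=1 d=0 f=0 a=1 g=0 c=1 clk=1 k=1
t3.Δ0 h=0 b=0 j=1 d=0 f=0 a=1 g=0 c=1 clk=1 k=1
t3.Δ1 h=0 b=0 j=1 d=0 f=0 a=1 g=0 c=1 clk=0 k=1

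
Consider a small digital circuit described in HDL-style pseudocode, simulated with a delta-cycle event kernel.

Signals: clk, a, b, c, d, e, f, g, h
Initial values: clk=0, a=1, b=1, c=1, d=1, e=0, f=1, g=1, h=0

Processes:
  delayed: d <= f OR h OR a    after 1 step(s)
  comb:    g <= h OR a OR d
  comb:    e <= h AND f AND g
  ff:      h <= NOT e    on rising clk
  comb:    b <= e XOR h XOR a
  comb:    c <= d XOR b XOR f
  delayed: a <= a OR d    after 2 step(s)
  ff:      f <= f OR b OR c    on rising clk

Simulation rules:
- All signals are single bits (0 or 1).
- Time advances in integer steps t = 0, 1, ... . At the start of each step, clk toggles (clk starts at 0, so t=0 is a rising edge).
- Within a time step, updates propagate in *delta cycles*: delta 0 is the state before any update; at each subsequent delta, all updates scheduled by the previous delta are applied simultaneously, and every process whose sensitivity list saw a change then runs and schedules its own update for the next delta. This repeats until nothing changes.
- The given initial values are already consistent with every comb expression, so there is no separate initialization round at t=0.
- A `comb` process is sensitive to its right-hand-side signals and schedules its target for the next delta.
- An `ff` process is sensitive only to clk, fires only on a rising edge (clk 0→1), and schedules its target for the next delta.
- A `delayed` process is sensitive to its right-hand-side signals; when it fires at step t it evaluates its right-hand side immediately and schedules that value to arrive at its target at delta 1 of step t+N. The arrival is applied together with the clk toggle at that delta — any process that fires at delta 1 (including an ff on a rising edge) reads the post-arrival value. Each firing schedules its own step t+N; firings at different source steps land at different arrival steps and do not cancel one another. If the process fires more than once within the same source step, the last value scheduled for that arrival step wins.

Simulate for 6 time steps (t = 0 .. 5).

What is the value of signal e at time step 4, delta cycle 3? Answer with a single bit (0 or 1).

1

t=0 Δ0: e=0 a=1 h=0 b=1 g=1 clk=0 d=1 c=1 f=1
  Δ1: clk:0→1
  Δ2: h:0→1
  Δ3: e:0→1, b:1→0
  Δ4: b:0→1, c:1→0
  Δ5: c:0→1
  (5Δ to stable)
t=1 Δ0: e=1 a=1 h=1 b=1 g=1 clk=1 d=1 c=1 f=1
  Δ1: clk:1→0
  (1Δ to stable)
t=2 Δ0: e=1 a=1 h=1 b=1 g=1 clk=0 d=1 c=1 f=1
  Δ1: clk:0→1
  Δ2: h:1→0
  Δ3: e:1→0, b:1→0
  Δ4: b:0→1, c:1→0
  Δ5: c:0→1
  (5Δ to stable)
t=3 Δ0: e=0 a=1 h=0 b=1 g=1 clk=1 d=1 c=1 f=1
  Δ1: clk:1→0
  (1Δ to stable)
t=4 Δ0: e=0 a=1 h=0 b=1 g=1 clk=0 d=1 c=1 f=1
  Δ1: clk:0→1
  Δ2: h:0→1
  Δ3: e:0→1, b:1→0
  Δ4: b:0→1, c:1→0
  Δ5: c:0→1
  (5Δ to stable)
t=5 Δ0: e=1 a=1 h=1 b=1 g=1 clk=1 d=1 c=1 f=1
  Δ1: clk:1→0
  (1Δ to stable)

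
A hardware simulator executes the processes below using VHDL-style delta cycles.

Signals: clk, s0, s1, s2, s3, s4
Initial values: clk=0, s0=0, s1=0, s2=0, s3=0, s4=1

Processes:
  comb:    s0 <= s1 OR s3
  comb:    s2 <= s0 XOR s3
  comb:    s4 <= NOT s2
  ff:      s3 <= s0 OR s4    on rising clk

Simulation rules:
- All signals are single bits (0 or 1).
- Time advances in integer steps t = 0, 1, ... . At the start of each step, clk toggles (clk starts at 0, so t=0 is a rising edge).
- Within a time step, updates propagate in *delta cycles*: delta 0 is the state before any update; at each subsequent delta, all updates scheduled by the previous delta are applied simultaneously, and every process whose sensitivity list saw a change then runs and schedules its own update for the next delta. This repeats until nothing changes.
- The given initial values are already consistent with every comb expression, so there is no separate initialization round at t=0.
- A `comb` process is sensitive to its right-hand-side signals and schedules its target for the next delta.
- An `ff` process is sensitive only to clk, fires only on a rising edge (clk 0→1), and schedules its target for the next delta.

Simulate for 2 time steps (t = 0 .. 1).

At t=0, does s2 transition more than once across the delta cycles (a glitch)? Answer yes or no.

t=0 Δ0: clk=0 s4=1 s3=0 s0=0 s1=0 s2=0
  Δ1: clk:0→1
  Δ2: s3:0→1
  Δ3: s0:0→1, s2:0→1
  Δ4: s4:1→0, s2:1→0
  Δ5: s4:0→1
  (5Δ to stable)
t=1 Δ0: clk=1 s4=1 s3=1 s0=1 s1=0 s2=0
  Δ1: clk:1→0
  (1Δ to stable)

yes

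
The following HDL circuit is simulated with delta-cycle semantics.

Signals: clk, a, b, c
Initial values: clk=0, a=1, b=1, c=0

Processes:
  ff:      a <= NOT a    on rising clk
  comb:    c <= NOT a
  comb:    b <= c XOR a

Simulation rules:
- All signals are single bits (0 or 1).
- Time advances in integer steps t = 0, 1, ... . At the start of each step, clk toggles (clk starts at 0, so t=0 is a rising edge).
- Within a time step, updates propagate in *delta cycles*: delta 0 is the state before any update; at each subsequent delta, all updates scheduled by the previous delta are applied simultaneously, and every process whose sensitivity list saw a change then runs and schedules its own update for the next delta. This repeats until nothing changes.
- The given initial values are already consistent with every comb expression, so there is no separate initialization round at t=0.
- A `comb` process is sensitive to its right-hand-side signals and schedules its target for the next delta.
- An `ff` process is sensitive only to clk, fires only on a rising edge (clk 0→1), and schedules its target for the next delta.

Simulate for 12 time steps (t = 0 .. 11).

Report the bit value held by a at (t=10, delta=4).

1

t=0 Δ0: a=1 clk=0 b=1 c=0
  Δ1: clk:0→1
  Δ2: a:1→0
  Δ3: b:1→0, c:0→1
  Δ4: b:0→1
  (4Δ to stable)
t=1 Δ0: a=0 clk=1 b=1 c=1
  Δ1: clk:1→0
  (1Δ to stable)
t=2 Δ0: a=0 clk=0 b=1 c=1
  Δ1: clk:0→1
  Δ2: a:0→1
  Δ3: b:1→0, c:1→0
  Δ4: b:0→1
  (4Δ to stable)
t=3 Δ0: a=1 clk=1 b=1 c=0
  Δ1: clk:1→0
  (1Δ to stable)
t=4 Δ0: a=1 clk=0 b=1 c=0
  Δ1: clk:0→1
  Δ2: a:1→0
  Δ3: b:1→0, c:0→1
  Δ4: b:0→1
  (4Δ to stable)
t=5 Δ0: a=0 clk=1 b=1 c=1
  Δ1: clk:1→0
  (1Δ to stable)
t=6 Δ0: a=0 clk=0 b=1 c=1
  Δ1: clk:0→1
  Δ2: a:0→1
  Δ3: b:1→0, c:1→0
  Δ4: b:0→1
  (4Δ to stable)
t=7 Δ0: a=1 clk=1 b=1 c=0
  Δ1: clk:1→0
  (1Δ to stable)
t=8 Δ0: a=1 clk=0 b=1 c=0
  Δ1: clk:0→1
  Δ2: a:1→0
  Δ3: b:1→0, c:0→1
  Δ4: b:0→1
  (4Δ to stable)
t=9 Δ0: a=0 clk=1 b=1 c=1
  Δ1: clk:1→0
  (1Δ to stable)
t=10 Δ0: a=0 clk=0 b=1 c=1
  Δ1: clk:0→1
  Δ2: a:0→1
  Δ3: b:1→0, c:1→0
  Δ4: b:0→1
  (4Δ to stable)
t=11 Δ0: a=1 clk=1 b=1 c=0
  Δ1: clk:1→0
  (1Δ to stable)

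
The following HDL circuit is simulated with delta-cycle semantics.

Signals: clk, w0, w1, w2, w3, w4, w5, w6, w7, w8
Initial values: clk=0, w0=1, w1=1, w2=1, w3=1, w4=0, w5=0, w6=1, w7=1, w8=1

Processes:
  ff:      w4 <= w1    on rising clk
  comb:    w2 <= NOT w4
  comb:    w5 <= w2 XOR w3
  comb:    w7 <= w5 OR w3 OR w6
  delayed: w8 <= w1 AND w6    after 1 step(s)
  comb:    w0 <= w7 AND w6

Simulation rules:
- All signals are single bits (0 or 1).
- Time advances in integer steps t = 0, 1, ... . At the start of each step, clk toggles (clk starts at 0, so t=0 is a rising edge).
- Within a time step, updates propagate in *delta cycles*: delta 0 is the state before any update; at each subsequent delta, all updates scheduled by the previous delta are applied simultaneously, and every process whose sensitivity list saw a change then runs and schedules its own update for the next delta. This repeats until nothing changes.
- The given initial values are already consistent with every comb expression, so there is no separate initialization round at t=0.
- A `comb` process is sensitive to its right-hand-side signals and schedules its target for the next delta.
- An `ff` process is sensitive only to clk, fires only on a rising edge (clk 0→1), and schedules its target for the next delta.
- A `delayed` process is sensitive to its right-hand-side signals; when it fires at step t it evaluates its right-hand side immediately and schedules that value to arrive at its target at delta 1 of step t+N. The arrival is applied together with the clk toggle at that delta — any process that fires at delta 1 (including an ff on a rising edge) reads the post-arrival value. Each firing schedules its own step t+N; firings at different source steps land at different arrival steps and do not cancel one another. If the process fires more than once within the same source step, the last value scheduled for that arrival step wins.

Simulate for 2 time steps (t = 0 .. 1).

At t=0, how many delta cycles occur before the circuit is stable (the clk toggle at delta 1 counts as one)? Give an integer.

4

[bits: w0,w7,w2,w6,w4,w1,w5,w8,w3,clk]
t=0: Δ0=1111010110 Δ1=1111010111 Δ2=1111110111 Δ3=1101110111 Δ4=1101111111 | 4Δ
t=1: Δ0=1101111111 Δ1=1101111110 | 1Δ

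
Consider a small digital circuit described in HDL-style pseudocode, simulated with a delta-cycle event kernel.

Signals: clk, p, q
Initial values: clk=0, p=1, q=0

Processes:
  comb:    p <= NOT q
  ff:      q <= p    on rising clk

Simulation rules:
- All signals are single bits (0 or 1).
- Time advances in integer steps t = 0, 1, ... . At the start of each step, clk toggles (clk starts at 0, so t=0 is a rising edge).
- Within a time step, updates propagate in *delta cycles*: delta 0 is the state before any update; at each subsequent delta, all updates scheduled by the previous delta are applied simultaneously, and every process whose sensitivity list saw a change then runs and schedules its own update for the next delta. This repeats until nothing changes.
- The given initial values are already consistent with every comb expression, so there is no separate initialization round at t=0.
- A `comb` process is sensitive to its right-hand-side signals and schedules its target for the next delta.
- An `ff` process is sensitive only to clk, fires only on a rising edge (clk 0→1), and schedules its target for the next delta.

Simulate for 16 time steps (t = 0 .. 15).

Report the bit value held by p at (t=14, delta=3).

t0.Δ0 p=1 q=0 clk=0
t0.Δ1 p=1 q=0 clk=1
t0.Δ2 p=1 q=1 clk=1
t0.Δ3 p=0 q=1 clk=1
t1.Δ0 p=0 q=1 clk=1
t1.Δ1 p=0 q=1 clk=0
t2.Δ0 p=0 q=1 clk=0
t2.Δ1 p=0 q=1 clk=1
t2.Δ2 p=0 q=0 clk=1
t2.Δ3 p=1 q=0 clk=1
t3.Δ0 p=1 q=0 clk=1
t3.Δ1 p=1 q=0 clk=0
t4.Δ0 p=1 q=0 clk=0
t4.Δ1 p=1 q=0 clk=1
t4.Δ2 p=1 q=1 clk=1
t4.Δ3 p=0 q=1 clk=1
t5.Δ0 p=0 q=1 clk=1
t5.Δ1 p=0 q=1 clk=0
t6.Δ0 p=0 q=1 clk=0
t6.Δ1 p=0 q=1 clk=1
t6.Δ2 p=0 q=0 clk=1
t6.Δ3 p=1 q=0 clk=1
t7.Δ0 p=1 q=0 clk=1
t7.Δ1 p=1 q=0 clk=0
t8.Δ0 p=1 q=0 clk=0
t8.Δ1 p=1 q=0 clk=1
t8.Δ2 p=1 q=1 clk=1
t8.Δ3 p=0 q=1 clk=1
t9.Δ0 p=0 q=1 clk=1
t9.Δ1 p=0 q=1 clk=0
t10.Δ0 p=0 q=1 clk=0
t10.Δ1 p=0 q=1 clk=1
t10.Δ2 p=0 q=0 clk=1
t10.Δ3 p=1 q=0 clk=1
t11.Δ0 p=1 q=0 clk=1
t11.Δ1 p=1 q=0 clk=0
t12.Δ0 p=1 q=0 clk=0
t12.Δ1 p=1 q=0 clk=1
t12.Δ2 p=1 q=1 clk=1
t12.Δ3 p=0 q=1 clk=1
t13.Δ0 p=0 q=1 clk=1
t13.Δ1 p=0 q=1 clk=0
t14.Δ0 p=0 q=1 clk=0
t14.Δ1 p=0 q=1 clk=1
t14.Δ2 p=0 q=0 clk=1
t14.Δ3 p=1 q=0 clk=1
t15.Δ0 p=1 q=0 clk=1
t15.Δ1 p=1 q=0 clk=0

1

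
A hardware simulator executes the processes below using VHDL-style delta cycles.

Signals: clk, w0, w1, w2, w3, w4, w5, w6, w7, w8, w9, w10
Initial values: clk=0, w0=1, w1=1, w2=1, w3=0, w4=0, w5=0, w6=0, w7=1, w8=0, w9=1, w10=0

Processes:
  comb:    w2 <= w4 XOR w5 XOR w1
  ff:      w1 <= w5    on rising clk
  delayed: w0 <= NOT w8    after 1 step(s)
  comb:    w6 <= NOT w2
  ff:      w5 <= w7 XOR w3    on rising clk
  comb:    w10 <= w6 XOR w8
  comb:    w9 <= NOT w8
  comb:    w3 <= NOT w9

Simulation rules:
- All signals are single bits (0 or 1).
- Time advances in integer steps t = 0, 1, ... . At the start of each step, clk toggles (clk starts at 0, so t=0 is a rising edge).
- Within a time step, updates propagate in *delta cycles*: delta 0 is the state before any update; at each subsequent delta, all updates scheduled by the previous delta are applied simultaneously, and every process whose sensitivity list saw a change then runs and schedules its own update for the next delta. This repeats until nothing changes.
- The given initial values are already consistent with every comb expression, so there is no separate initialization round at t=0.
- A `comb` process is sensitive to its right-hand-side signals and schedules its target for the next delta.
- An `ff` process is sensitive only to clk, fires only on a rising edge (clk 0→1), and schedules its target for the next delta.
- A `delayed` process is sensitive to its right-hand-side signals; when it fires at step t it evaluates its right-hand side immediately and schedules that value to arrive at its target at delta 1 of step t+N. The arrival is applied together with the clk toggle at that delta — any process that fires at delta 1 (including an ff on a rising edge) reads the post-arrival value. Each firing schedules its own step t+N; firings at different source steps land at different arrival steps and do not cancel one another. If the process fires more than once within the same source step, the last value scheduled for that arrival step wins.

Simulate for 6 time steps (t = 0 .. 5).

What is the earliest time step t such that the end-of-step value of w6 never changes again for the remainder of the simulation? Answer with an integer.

2

t0.Δ0 w8=0 w7=1 w4=0 clk=0 w0=1 w1=1 w2=1 w3=0 w10=0 w5=0 w9=1 w6=0
t0.Δ1 w8=0 w7=1 w4=0 clk=1 w0=1 w1=1 w2=1 w3=0 w10=0 w5=0 w9=1 w6=0
t0.Δ2 w8=0 w7=1 w4=0 clk=1 w0=1 w1=0 w2=1 w3=0 w10=0 w5=1 w9=1 w6=0
t1.Δ0 w8=0 w7=1 w4=0 clk=1 w0=1 w1=0 w2=1 w3=0 w10=0 w5=1 w9=1 w6=0
t1.Δ1 w8=0 w7=1 w4=0 clk=0 w0=1 w1=0 w2=1 w3=0 w10=0 w5=1 w9=1 w6=0
t2.Δ0 w8=0 w7=1 w4=0 clk=0 w0=1 w1=0 w2=1 w3=0 w10=0 w5=1 w9=1 w6=0
t2.Δ1 w8=0 w7=1 w4=0 clk=1 w0=1 w1=0 w2=1 w3=0 w10=0 w5=1 w9=1 w6=0
t2.Δ2 w8=0 w7=1 w4=0 clk=1 w0=1 w1=1 w2=1 w3=0 w10=0 w5=1 w9=1 w6=0
t2.Δ3 w8=0 w7=1 w4=0 clk=1 w0=1 w1=1 w2=0 w3=0 w10=0 w5=1 w9=1 w6=0
t2.Δ4 w8=0 w7=1 w4=0 clk=1 w0=1 w1=1 w2=0 w3=0 w10=0 w5=1 w9=1 w6=1
t2.Δ5 w8=0 w7=1 w4=0 clk=1 w0=1 w1=1 w2=0 w3=0 w10=1 w5=1 w9=1 w6=1
t3.Δ0 w8=0 w7=1 w4=0 clk=1 w0=1 w1=1 w2=0 w3=0 w10=1 w5=1 w9=1 w6=1
t3.Δ1 w8=0 w7=1 w4=0 clk=0 w0=1 w1=1 w2=0 w3=0 w10=1 w5=1 w9=1 w6=1
t4.Δ0 w8=0 w7=1 w4=0 clk=0 w0=1 w1=1 w2=0 w3=0 w10=1 w5=1 w9=1 w6=1
t4.Δ1 w8=0 w7=1 w4=0 clk=1 w0=1 w1=1 w2=0 w3=0 w10=1 w5=1 w9=1 w6=1
t5.Δ0 w8=0 w7=1 w4=0 clk=1 w0=1 w1=1 w2=0 w3=0 w10=1 w5=1 w9=1 w6=1
t5.Δ1 w8=0 w7=1 w4=0 clk=0 w0=1 w1=1 w2=0 w3=0 w10=1 w5=1 w9=1 w6=1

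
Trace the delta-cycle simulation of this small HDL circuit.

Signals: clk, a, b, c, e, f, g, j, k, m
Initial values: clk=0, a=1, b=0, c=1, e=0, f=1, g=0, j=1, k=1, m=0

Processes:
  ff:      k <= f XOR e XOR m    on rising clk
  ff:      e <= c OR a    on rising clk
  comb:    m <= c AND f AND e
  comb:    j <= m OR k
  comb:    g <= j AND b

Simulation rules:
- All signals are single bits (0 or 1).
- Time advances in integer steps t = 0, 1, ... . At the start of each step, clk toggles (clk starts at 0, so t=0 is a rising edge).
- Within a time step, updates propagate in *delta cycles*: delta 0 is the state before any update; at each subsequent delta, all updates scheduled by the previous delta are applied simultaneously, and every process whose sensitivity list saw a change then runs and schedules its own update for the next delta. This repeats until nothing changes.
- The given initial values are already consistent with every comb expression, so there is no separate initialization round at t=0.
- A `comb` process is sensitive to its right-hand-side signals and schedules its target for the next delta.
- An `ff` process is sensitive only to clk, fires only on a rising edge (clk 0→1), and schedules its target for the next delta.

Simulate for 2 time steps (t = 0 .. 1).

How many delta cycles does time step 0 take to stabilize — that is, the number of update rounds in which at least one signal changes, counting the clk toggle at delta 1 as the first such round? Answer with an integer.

3

[bits: g,e,m,f,clk,b,k,a,c,j]
t=0: Δ0=0001001111 Δ1=0001101111 Δ2=0101101111 Δ3=0111101111 | 3Δ
t=1: Δ0=0111101111 Δ1=0111001111 | 1Δ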